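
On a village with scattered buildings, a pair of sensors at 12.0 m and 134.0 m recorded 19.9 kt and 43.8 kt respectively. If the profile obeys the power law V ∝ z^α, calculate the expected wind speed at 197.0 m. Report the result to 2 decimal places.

First find α: α = ln(V₂/V₁)/ln(z₂/z₁) = ln(43.8/19.9)/ln(134.0/12.0) = 0.78891/2.41293 = 0.3270
Extrapolate from 134.0 m to 197.0 m: V₃ = 43.8 × (197.0/134.0)^0.3270 = 43.8 × 1.1343 = 49.6813 kt

49.68 kt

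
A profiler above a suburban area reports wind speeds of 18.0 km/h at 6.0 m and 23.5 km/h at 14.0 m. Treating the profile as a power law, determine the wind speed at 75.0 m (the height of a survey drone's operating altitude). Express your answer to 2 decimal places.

39.85 km/h

First find α: α = ln(V₂/V₁)/ln(z₂/z₁) = ln(23.5/18.0)/ln(14.0/6.0) = 0.26663/0.84730 = 0.3147
Extrapolate from 14.0 m to 75.0 m: V₃ = 23.5 × (75.0/14.0)^0.3147 = 23.5 × 1.6958 = 39.8519 km/h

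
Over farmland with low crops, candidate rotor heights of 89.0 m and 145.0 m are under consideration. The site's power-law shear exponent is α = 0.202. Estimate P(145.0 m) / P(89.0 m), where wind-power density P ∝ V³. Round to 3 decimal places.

Speed ratio: V_B/V_A = (z_B/z_A)^α = (145.0/89.0)^0.202 = (1.6292)^0.202 = 1.10362
Power-density ratio: P_B/P_A = (V_B/V_A)³ = (1.10362)³ = 1.34418

1.344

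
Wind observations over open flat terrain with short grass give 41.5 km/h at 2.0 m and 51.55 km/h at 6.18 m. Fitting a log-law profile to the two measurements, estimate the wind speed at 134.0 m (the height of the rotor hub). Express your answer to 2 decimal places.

Log law: V ∝ ln(z/z₀). From the pair, with r = V₁/V₂ = 0.80504,
ln z₀ = (ln z₁ − r·ln z₂)/(1 − r) = (0.6931 − 0.80504×1.8213)/0.19496 = -3.9655 → z₀ = 0.01896 m
V₃ = V₁ · ln(z₃/z₀)/ln(z₁/z₀) = 41.5 × 8.8633/4.6586 = 78.9563 km/h

78.96 km/h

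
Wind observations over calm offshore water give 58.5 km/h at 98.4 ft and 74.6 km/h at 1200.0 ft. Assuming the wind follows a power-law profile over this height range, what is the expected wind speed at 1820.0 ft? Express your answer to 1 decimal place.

First find α: α = ln(V₂/V₁)/ln(z₂/z₁) = ln(74.6/58.5)/ln(1200.0/98.4) = 0.24311/2.50104 = 0.0972
Extrapolate from 1200.0 ft to 1820.0 ft: V₃ = 74.6 × (1820.0/1200.0)^0.0972 = 74.6 × 1.0413 = 77.6823 km/h

77.7 km/h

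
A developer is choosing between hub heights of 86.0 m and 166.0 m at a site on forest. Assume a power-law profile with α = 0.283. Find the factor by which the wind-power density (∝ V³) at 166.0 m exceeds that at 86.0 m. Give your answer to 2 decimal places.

1.75

Speed ratio: V_B/V_A = (z_B/z_A)^α = (166.0/86.0)^0.283 = (1.9302)^0.283 = 1.20456
Power-density ratio: P_B/P_A = (V_B/V_A)³ = (1.20456)³ = 1.74776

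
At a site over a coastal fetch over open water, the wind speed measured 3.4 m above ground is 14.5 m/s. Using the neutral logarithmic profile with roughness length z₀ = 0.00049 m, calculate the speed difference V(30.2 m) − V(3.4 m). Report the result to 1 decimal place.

3.6 m/s

Log law: V₂ = V₁ · ln(z₂/z₀)/ln(z₁/z₀) = 14.5 × 11.0289/8.8449 = 18.0805 m/s
ΔV = 18.0805 − 14.5 = 3.5805 m/s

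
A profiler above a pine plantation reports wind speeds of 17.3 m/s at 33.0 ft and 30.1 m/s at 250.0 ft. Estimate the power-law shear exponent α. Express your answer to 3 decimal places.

Power law: V₂/V₁ = (z₂/z₁)^α ⇒ α = ln(V₂/V₁) / ln(z₂/z₁)
α = ln(30.1/17.3) / ln(250.0/33.0) = ln(1.7399) / ln(7.5758)
  = 0.55382 / 2.02495 = 0.27350

α ≈ 0.273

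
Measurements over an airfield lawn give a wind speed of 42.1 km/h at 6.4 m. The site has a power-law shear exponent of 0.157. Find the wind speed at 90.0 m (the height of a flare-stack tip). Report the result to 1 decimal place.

63.8 km/h

Power-law profile: V₂ = V₁ · (z₂/z₁)^α
V₂ = 42.1 × (90.0/6.4)^0.157 = 42.1 × (14.0625)^0.157
    = 42.1 × 1.5144 = 63.7570 km/h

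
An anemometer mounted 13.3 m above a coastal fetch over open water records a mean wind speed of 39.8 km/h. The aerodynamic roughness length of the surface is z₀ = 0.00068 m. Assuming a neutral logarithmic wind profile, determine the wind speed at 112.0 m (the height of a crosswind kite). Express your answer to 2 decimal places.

Log law: V(z) ∝ ln(z/z₀), so V₂/V₁ = ln(z₂/z₀) / ln(z₁/z₀).
ln(112.0/0.00068) = 12.0119, ln(13.3/0.00068) = 9.8812
V₂ = 39.8 × 12.0119/9.8812 = 39.8 × 1.2156 = 48.3823 km/h

48.38 km/h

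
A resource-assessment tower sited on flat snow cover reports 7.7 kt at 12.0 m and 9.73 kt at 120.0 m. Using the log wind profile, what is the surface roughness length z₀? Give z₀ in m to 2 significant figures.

Log law: V(z) ∝ ln(z/z₀). With r = V₁/V₂ = 7.7/9.73 = 0.79137,
r · ln(z₂/z₀) = ln(z₁/z₀) ⇒ ln z₀ = (ln z₁ − r·ln z₂)/(1 − r)
ln z₀ = (2.48491 − 0.79137×4.78749) / 0.20863 = -6.2490
z₀ = exp(-6.2490) = 0.001932 m

z₀ ≈ 0.0019 m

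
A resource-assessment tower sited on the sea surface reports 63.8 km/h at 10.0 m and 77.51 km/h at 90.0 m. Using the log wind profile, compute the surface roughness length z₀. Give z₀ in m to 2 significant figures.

Log law: V(z) ∝ ln(z/z₀). With r = V₁/V₂ = 63.8/77.51 = 0.82312,
r · ln(z₂/z₀) = ln(z₁/z₀) ⇒ ln z₀ = (ln z₁ − r·ln z₂)/(1 − r)
ln z₀ = (2.30259 − 0.82312×4.49981) / 0.17688 = -7.9223
z₀ = exp(-7.9223) = 0.0003626 m

z₀ ≈ 0.00036 m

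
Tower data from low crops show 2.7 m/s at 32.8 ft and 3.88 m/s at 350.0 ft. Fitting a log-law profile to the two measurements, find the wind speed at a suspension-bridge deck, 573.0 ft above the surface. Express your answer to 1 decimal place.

Log law: V ∝ ln(z/z₀). From the pair, with r = V₁/V₂ = 0.69588,
ln z₀ = (ln z₁ − r·ln z₂)/(1 − r) = (3.4904 − 0.69588×5.8579)/0.30412 = -1.9267 → z₀ = 0.1456 ft
V₃ = V₁ · ln(z₃/z₀)/ln(z₁/z₀) = 2.7 × 8.2776/5.4172 = 4.1257 m/s

4.1 m/s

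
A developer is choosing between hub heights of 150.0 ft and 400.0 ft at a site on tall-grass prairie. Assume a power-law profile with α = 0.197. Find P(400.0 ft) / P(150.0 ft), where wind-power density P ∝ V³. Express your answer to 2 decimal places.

1.79

Speed ratio: V_B/V_A = (z_B/z_A)^α = (400.0/150.0)^0.197 = (2.6667)^0.197 = 1.21315
Power-density ratio: P_B/P_A = (V_B/V_A)³ = (1.21315)³ = 1.78545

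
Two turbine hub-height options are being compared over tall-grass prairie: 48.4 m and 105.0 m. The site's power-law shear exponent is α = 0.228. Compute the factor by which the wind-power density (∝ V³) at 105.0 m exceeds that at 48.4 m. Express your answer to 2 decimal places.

Speed ratio: V_B/V_A = (z_B/z_A)^α = (105.0/48.4)^0.228 = (2.1694)^0.228 = 1.19313
Power-density ratio: P_B/P_A = (V_B/V_A)³ = (1.19313)³ = 1.69848

1.70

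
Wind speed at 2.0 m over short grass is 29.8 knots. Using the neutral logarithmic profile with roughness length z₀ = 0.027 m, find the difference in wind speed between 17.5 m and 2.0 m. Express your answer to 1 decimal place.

15.0 knots

Log law: V₂ = V₁ · ln(z₂/z₀)/ln(z₁/z₀) = 29.8 × 6.4741/4.3051 = 44.8144 knots
ΔV = 44.8144 − 29.8 = 15.0144 knots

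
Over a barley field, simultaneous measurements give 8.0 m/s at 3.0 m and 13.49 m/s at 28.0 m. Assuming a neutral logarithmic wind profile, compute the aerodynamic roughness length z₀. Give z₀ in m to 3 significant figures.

Log law: V(z) ∝ ln(z/z₀). With r = V₁/V₂ = 8.0/13.49 = 0.59303,
r · ln(z₂/z₀) = ln(z₁/z₀) ⇒ ln z₀ = (ln z₁ − r·ln z₂)/(1 − r)
ln z₀ = (1.09861 − 0.59303×3.33220) / 0.40697 = -2.1562
z₀ = exp(-2.1562) = 0.1158 m

z₀ ≈ 0.116 m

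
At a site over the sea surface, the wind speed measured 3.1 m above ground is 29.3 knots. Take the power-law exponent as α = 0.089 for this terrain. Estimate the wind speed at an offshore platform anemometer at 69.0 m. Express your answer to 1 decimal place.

Power-law profile: V₂ = V₁ · (z₂/z₁)^α
V₂ = 29.3 × (69.0/3.1)^0.089 = 29.3 × (22.2581)^0.089
    = 29.3 × 1.3180 = 38.6184 knots

38.6 knots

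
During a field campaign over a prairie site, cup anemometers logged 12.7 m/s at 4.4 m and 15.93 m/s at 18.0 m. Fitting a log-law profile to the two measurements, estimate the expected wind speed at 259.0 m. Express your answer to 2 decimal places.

22.04 m/s

Log law: V ∝ ln(z/z₀). From the pair, with r = V₁/V₂ = 0.79724,
ln z₀ = (ln z₁ − r·ln z₂)/(1 − r) = (1.4816 − 0.79724×2.8904)/0.20276 = -4.0575 → z₀ = 0.01729 m
V₃ = V₁ · ln(z₃/z₀)/ln(z₁/z₀) = 12.7 × 9.6143/5.5391 = 22.0436 m/s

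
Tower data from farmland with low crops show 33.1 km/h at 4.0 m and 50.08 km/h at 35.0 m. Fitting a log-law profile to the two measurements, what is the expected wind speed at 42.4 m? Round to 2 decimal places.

Log law: V ∝ ln(z/z₀). From the pair, with r = V₁/V₂ = 0.66094,
ln z₀ = (ln z₁ − r·ln z₂)/(1 − r) = (1.3863 − 0.66094×3.5553)/0.33906 = -2.8420 → z₀ = 0.05831 m
V₃ = V₁ · ln(z₃/z₀)/ln(z₁/z₀) = 33.1 × 6.5891/4.2282 = 51.5815 km/h

51.58 km/h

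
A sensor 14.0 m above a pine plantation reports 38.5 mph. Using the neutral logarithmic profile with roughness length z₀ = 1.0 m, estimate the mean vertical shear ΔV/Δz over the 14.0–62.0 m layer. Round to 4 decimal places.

Log law: V₂ = V₁ · ln(z₂/z₀)/ln(z₁/z₀) = 38.5 × 4.1271/2.6391 = 60.2089 mph
ΔV/Δz = (60.2089 − 38.5)/(62.0 − 14.0) = 21.7089/48.0000 = 0.45227 mph/m

0.4523 mph/m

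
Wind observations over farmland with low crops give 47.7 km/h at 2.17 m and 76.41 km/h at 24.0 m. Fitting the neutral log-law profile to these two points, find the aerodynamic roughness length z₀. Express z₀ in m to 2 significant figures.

Log law: V(z) ∝ ln(z/z₀). With r = V₁/V₂ = 47.7/76.41 = 0.62426,
r · ln(z₂/z₀) = ln(z₁/z₀) ⇒ ln z₀ = (ln z₁ − r·ln z₂)/(1 − r)
ln z₀ = (0.77473 − 0.62426×3.17805) / 0.37574 = -3.2183
z₀ = exp(-3.2183) = 0.04002 m

z₀ ≈ 0.040 m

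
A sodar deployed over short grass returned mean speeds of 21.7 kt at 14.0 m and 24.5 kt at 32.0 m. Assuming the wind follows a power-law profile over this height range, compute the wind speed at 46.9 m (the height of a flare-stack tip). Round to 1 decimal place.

First find α: α = ln(V₂/V₁)/ln(z₂/z₁) = ln(24.5/21.7)/ln(32.0/14.0) = 0.12136/0.82668 = 0.1468
Extrapolate from 32.0 m to 46.9 m: V₃ = 24.5 × (46.9/32.0)^0.1468 = 24.5 × 1.0577 = 25.9143 kt

25.9 kt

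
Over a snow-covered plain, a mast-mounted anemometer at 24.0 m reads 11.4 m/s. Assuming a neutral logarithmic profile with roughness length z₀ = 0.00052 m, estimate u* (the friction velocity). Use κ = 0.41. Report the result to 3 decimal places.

Log law: V(z) = (u*/κ) · ln(z/z₀) ⇒ u* = κ · V / ln(z/z₀)
u* = 0.41 × 11.4 / ln(24.0/0.00052) = 0.41 × 11.4 / 10.7397
   = 4.6740 / 10.7397 = 0.4352 m/s

u* ≈ 0.435 m/s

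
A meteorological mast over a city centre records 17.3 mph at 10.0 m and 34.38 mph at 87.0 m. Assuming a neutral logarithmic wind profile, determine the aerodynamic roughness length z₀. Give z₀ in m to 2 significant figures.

z₀ ≈ 1.1 m

Log law: V(z) ∝ ln(z/z₀). With r = V₁/V₂ = 17.3/34.38 = 0.50320,
r · ln(z₂/z₀) = ln(z₁/z₀) ⇒ ln z₀ = (ln z₁ − r·ln z₂)/(1 − r)
ln z₀ = (2.30259 − 0.50320×4.46591) / 0.49680 = 0.1114
z₀ = exp(0.1114) = 1.118 m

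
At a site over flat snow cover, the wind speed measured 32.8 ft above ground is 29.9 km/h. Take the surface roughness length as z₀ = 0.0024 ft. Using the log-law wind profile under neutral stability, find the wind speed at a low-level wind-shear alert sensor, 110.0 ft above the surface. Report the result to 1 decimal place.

Log law: V(z) ∝ ln(z/z₀), so V₂/V₁ = ln(z₂/z₀) / ln(z₁/z₀).
ln(110.0/0.0024) = 10.7328, ln(32.8/0.0024) = 9.5227
V₂ = 29.9 × 10.7328/9.5227 = 29.9 × 1.1271 = 33.6994 km/h

33.7 km/h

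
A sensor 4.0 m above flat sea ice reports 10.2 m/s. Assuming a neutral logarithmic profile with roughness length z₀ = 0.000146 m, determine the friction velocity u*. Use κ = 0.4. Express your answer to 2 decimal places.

Log law: V(z) = (u*/κ) · ln(z/z₀) ⇒ u* = κ · V / ln(z/z₀)
u* = 0.4 × 10.2 / ln(4.0/0.000146) = 0.4 × 10.2 / 10.2182
   = 4.0800 / 10.2182 = 0.3993 m/s

u* ≈ 0.40 m/s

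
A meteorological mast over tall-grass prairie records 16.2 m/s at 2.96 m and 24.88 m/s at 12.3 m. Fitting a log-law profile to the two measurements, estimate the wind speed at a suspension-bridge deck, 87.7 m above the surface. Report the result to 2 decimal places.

Log law: V ∝ ln(z/z₀). From the pair, with r = V₁/V₂ = 0.65113,
ln z₀ = (ln z₁ − r·ln z₂)/(1 − r) = (1.0852 − 0.65113×2.5096)/0.34887 = -1.5733 → z₀ = 0.2074 m
V₃ = V₁ · ln(z₃/z₀)/ln(z₁/z₀) = 16.2 × 6.0472/2.6585 = 36.8501 m/s

36.85 m/s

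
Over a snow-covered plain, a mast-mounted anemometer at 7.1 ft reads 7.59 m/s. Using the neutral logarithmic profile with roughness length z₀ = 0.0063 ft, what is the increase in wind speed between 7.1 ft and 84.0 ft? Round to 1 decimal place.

2.7 m/s

Log law: V₂ = V₁ · ln(z₂/z₀)/ln(z₁/z₀) = 7.59 × 9.4980/7.0273 = 10.2586 m/s
ΔV = 10.2586 − 7.59 = 2.6686 m/s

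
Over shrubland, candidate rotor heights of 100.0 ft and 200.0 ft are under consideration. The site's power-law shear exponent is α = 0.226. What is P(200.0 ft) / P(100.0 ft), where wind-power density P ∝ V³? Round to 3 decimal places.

Speed ratio: V_B/V_A = (z_B/z_A)^α = (200.0/100.0)^0.226 = (2.0000)^0.226 = 1.16959
Power-density ratio: P_B/P_A = (V_B/V_A)³ = (1.16959)³ = 1.59992

1.600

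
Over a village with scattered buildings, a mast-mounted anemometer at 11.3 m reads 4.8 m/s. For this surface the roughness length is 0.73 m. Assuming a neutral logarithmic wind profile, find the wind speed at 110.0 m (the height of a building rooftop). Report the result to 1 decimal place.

Log law: V(z) ∝ ln(z/z₀), so V₂/V₁ = ln(z₂/z₀) / ln(z₁/z₀).
ln(110.0/0.73) = 5.0152, ln(11.3/0.73) = 2.7395
V₂ = 4.8 × 5.0152/2.7395 = 4.8 × 1.8307 = 8.7873 m/s

8.8 m/s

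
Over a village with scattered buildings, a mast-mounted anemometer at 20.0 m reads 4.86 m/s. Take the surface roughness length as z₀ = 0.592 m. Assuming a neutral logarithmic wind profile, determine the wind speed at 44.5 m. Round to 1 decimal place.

Log law: V(z) ∝ ln(z/z₀), so V₂/V₁ = ln(z₂/z₀) / ln(z₁/z₀).
ln(44.5/0.592) = 4.3197, ln(20.0/0.592) = 3.5200
V₂ = 4.86 × 4.3197/3.5200 = 4.86 × 1.2272 = 5.9642 m/s

6.0 m/s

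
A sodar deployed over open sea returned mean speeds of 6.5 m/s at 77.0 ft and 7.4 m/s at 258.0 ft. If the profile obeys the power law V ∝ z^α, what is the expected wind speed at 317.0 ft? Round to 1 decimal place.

7.6 m/s

First find α: α = ln(V₂/V₁)/ln(z₂/z₁) = ln(7.4/6.5)/ln(258.0/77.0) = 0.12968/1.20915 = 0.1072
Extrapolate from 258.0 ft to 317.0 ft: V₃ = 7.4 × (317.0/258.0)^0.1072 = 7.4 × 1.0223 = 7.5653 m/s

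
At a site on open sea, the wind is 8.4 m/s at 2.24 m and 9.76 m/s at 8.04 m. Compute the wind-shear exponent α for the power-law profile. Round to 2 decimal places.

α ≈ 0.12

Power law: V₂/V₁ = (z₂/z₁)^α ⇒ α = ln(V₂/V₁) / ln(z₂/z₁)
α = ln(9.76/8.4) / ln(8.04/2.24) = ln(1.1619) / ln(3.5893)
  = 0.15006 / 1.27795 = 0.11742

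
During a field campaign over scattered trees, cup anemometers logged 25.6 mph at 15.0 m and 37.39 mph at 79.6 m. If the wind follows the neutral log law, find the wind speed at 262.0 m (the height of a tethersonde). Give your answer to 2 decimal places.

Log law: V ∝ ln(z/z₀). From the pair, with r = V₁/V₂ = 0.68468,
ln z₀ = (ln z₁ − r·ln z₂)/(1 − r) = (2.7081 − 0.68468×4.3770)/0.31532 = -0.9158 → z₀ = 0.4002 m
V₃ = V₁ · ln(z₃/z₀)/ln(z₁/z₀) = 25.6 × 6.4842/3.6239 = 45.8059 mph

45.81 mph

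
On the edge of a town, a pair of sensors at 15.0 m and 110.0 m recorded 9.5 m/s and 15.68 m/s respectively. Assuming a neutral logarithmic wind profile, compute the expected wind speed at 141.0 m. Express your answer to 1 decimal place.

Log law: V ∝ ln(z/z₀). From the pair, with r = V₁/V₂ = 0.60587,
ln z₀ = (ln z₁ − r·ln z₂)/(1 − r) = (2.7081 − 0.60587×4.7005)/0.39413 = -0.3547 → z₀ = 0.7014 m
V₃ = V₁ · ln(z₃/z₀)/ln(z₁/z₀) = 9.5 × 5.3035/3.0628 = 16.4501 m/s

16.5 m/s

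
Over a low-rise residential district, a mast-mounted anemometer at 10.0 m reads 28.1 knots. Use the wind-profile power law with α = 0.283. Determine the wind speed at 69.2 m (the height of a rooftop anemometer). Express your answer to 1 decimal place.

48.6 knots

Power-law profile: V₂ = V₁ · (z₂/z₁)^α
V₂ = 28.1 × (69.2/10.0)^0.283 = 28.1 × (6.9200)^0.283
    = 28.1 × 1.7288 = 48.5799 knots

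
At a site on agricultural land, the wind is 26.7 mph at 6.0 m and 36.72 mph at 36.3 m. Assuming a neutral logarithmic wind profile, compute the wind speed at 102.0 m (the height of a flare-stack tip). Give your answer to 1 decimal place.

Log law: V ∝ ln(z/z₀). From the pair, with r = V₁/V₂ = 0.72712,
ln z₀ = (ln z₁ − r·ln z₂)/(1 − r) = (1.7918 − 0.72712×3.5918)/0.27288 = -3.0048 → z₀ = 0.04955 m
V₃ = V₁ · ln(z₃/z₀)/ln(z₁/z₀) = 26.7 × 7.6298/4.7966 = 42.4710 mph

42.5 mph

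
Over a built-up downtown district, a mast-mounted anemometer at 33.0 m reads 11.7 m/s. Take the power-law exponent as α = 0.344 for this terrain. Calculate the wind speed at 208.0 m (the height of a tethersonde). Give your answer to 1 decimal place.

22.0 m/s

Power-law profile: V₂ = V₁ · (z₂/z₁)^α
V₂ = 11.7 × (208.0/33.0)^0.344 = 11.7 × (6.3030)^0.344
    = 11.7 × 1.8838 = 22.0410 m/s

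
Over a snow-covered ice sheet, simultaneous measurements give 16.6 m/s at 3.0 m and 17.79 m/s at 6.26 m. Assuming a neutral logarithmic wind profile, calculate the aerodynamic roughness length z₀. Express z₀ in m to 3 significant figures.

z₀ ≈ 0.000105 m

Log law: V(z) ∝ ln(z/z₀). With r = V₁/V₂ = 16.6/17.79 = 0.93311,
r · ln(z₂/z₀) = ln(z₁/z₀) ⇒ ln z₀ = (ln z₁ − r·ln z₂)/(1 − r)
ln z₀ = (1.09861 − 0.93311×1.83418) / 0.06689 = -9.1623
z₀ = exp(-9.1623) = 0.0001049 m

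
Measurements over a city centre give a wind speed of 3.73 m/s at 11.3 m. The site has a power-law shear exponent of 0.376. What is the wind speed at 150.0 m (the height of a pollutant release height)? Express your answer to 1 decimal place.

Power-law profile: V₂ = V₁ · (z₂/z₁)^α
V₂ = 3.73 × (150.0/11.3)^0.376 = 3.73 × (13.2743)^0.376
    = 3.73 × 2.6439 = 9.8619 m/s

9.9 m/s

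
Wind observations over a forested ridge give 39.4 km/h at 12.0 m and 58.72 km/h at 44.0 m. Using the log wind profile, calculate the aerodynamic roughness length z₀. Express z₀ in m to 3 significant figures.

z₀ ≈ 0.848 m

Log law: V(z) ∝ ln(z/z₀). With r = V₁/V₂ = 39.4/58.72 = 0.67098,
r · ln(z₂/z₀) = ln(z₁/z₀) ⇒ ln z₀ = (ln z₁ − r·ln z₂)/(1 − r)
ln z₀ = (2.48491 − 0.67098×3.78419) / 0.32902 = -0.1648
z₀ = exp(-0.1648) = 0.8481 m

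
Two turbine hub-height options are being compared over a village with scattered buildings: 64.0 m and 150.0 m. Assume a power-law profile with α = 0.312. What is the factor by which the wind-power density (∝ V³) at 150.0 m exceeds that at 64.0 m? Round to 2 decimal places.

Speed ratio: V_B/V_A = (z_B/z_A)^α = (150.0/64.0)^0.312 = (2.3438)^0.312 = 1.30440
Power-density ratio: P_B/P_A = (V_B/V_A)³ = (1.30440)³ = 2.21941

2.22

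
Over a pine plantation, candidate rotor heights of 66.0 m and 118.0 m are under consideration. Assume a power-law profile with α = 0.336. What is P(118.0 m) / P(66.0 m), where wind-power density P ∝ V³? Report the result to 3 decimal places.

1.796

Speed ratio: V_B/V_A = (z_B/z_A)^α = (118.0/66.0)^0.336 = (1.7879)^0.336 = 1.21559
Power-density ratio: P_B/P_A = (V_B/V_A)³ = (1.21559)³ = 1.79621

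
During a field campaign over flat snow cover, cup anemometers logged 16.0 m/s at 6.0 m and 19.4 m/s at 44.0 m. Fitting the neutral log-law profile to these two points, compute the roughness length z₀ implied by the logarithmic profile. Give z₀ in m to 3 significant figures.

Log law: V(z) ∝ ln(z/z₀). With r = V₁/V₂ = 16.0/19.4 = 0.82474,
r · ln(z₂/z₀) = ln(z₁/z₀) ⇒ ln z₀ = (ln z₁ − r·ln z₂)/(1 − r)
ln z₀ = (1.79176 − 0.82474×3.78419) / 0.17526 = -7.5844
z₀ = exp(-7.5844) = 0.0005083 m

z₀ ≈ 0.000508 m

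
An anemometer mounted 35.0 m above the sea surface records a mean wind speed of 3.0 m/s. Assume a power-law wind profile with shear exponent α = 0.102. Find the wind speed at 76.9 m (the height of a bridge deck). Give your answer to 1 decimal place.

Power-law profile: V₂ = V₁ · (z₂/z₁)^α
V₂ = 3.0 × (76.9/35.0)^0.102 = 3.0 × (2.1971)^0.102
    = 3.0 × 1.0836 = 3.2508 m/s

3.3 m/s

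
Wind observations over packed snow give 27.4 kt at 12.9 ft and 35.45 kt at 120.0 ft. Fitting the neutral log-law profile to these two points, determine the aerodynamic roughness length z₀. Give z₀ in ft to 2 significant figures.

z₀ ≈ 0.0065 ft

Log law: V(z) ∝ ln(z/z₀). With r = V₁/V₂ = 27.4/35.45 = 0.77292,
r · ln(z₂/z₀) = ln(z₁/z₀) ⇒ ln z₀ = (ln z₁ − r·ln z₂)/(1 − r)
ln z₀ = (2.55723 − 0.77292×4.78749) / 0.22708 = -5.0340
z₀ = exp(-5.0340) = 0.006513 ft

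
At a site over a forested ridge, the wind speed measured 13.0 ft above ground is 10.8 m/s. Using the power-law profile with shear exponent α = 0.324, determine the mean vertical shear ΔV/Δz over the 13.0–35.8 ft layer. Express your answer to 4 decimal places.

0.1840 m/s/ft

Power law: V₂ = V₁ · (z₂/z₁)^α = 10.8 × (2.7538)^0.324 = 14.9956 m/s
ΔV/Δz = (14.9956 − 10.8)/(35.8 − 13.0) = 4.1956/22.8000 = 0.18402 m/s/ft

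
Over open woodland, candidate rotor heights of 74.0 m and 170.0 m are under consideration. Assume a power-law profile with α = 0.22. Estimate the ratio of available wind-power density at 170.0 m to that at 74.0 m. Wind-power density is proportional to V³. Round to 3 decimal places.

1.731

Speed ratio: V_B/V_A = (z_B/z_A)^α = (170.0/74.0)^0.22 = (2.2973)^0.22 = 1.20079
Power-density ratio: P_B/P_A = (V_B/V_A)³ = (1.20079)³ = 1.73142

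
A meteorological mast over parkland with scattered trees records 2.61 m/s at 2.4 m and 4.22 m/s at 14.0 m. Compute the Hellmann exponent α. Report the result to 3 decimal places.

α ≈ 0.272

Power law: V₂/V₁ = (z₂/z₁)^α ⇒ α = ln(V₂/V₁) / ln(z₂/z₁)
α = ln(4.22/2.61) / ln(14.0/2.4) = ln(1.6169) / ln(5.8333)
  = 0.48048 / 1.76359 = 0.27245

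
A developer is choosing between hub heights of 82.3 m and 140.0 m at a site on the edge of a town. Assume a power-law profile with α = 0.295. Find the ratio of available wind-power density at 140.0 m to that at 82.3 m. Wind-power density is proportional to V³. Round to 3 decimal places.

Speed ratio: V_B/V_A = (z_B/z_A)^α = (140.0/82.3)^0.295 = (1.7011)^0.295 = 1.16967
Power-density ratio: P_B/P_A = (V_B/V_A)³ = (1.16967)³ = 1.60027

1.600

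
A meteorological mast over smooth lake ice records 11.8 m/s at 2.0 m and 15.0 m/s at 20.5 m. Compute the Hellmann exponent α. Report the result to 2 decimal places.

Power law: V₂/V₁ = (z₂/z₁)^α ⇒ α = ln(V₂/V₁) / ln(z₂/z₁)
α = ln(15.0/11.8) / ln(20.5/2.0) = ln(1.2712) / ln(10.2500)
  = 0.23995 / 2.32728 = 0.10310

α ≈ 0.10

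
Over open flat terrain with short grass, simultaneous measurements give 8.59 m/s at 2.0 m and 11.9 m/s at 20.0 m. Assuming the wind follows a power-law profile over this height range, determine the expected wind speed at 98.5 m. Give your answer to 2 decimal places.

First find α: α = ln(V₂/V₁)/ln(z₂/z₁) = ln(11.9/8.59)/ln(20.0/2.0) = 0.32594/2.30259 = 0.1416
Extrapolate from 20.0 m to 98.5 m: V₃ = 11.9 × (98.5/20.0)^0.1416 = 11.9 × 1.2532 = 14.9128 m/s

14.91 m/s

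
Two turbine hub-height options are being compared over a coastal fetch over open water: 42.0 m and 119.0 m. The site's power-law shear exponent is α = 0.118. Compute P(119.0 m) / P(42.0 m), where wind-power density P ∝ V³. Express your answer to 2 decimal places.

1.45

Speed ratio: V_B/V_A = (z_B/z_A)^α = (119.0/42.0)^0.118 = (2.8333)^0.118 = 1.13076
Power-density ratio: P_B/P_A = (V_B/V_A)³ = (1.13076)³ = 1.44582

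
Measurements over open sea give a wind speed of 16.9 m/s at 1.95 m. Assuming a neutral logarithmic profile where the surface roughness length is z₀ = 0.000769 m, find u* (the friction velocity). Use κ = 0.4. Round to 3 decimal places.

u* ≈ 0.862 m/s

Log law: V(z) = (u*/κ) · ln(z/z₀) ⇒ u* = κ · V / ln(z/z₀)
u* = 0.4 × 16.9 / ln(1.95/0.000769) = 0.4 × 16.9 / 7.8382
   = 6.7600 / 7.8382 = 0.8624 m/s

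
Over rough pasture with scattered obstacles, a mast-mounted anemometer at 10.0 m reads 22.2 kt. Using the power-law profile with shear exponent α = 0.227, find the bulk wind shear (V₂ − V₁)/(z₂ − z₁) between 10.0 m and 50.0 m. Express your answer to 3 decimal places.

Power law: V₂ = V₁ · (z₂/z₁)^α = 22.2 × (5.0000)^0.227 = 31.9904 kt
ΔV/Δz = (31.9904 − 22.2)/(50.0 − 10.0) = 9.7904/40.0000 = 0.24476 kt/m

0.245 kt/m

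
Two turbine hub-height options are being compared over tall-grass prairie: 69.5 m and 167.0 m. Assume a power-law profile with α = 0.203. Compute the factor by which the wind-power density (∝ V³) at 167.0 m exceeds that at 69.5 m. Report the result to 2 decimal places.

Speed ratio: V_B/V_A = (z_B/z_A)^α = (167.0/69.5)^0.203 = (2.4029)^0.203 = 1.19478
Power-density ratio: P_B/P_A = (V_B/V_A)³ = (1.19478)³ = 1.70555

1.71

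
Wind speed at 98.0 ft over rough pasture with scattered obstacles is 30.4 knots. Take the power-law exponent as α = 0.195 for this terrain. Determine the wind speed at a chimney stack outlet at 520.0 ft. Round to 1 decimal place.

42.1 knots

Power-law profile: V₂ = V₁ · (z₂/z₁)^α
V₂ = 30.4 × (520.0/98.0)^0.195 = 30.4 × (5.3061)^0.195
    = 30.4 × 1.3846 = 42.0925 knots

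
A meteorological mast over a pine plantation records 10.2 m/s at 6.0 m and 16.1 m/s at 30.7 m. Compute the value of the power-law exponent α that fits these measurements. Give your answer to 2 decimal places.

Power law: V₂/V₁ = (z₂/z₁)^α ⇒ α = ln(V₂/V₁) / ln(z₂/z₁)
α = ln(16.1/10.2) / ln(30.7/6.0) = ln(1.5784) / ln(5.1167)
  = 0.45643 / 1.63250 = 0.27959

α ≈ 0.28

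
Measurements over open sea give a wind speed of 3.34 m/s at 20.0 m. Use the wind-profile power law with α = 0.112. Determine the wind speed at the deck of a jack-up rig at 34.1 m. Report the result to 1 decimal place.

Power-law profile: V₂ = V₁ · (z₂/z₁)^α
V₂ = 3.34 × (34.1/20.0)^0.112 = 3.34 × (1.7050)^0.112
    = 3.34 × 1.0616 = 3.5457 m/s

3.5 m/s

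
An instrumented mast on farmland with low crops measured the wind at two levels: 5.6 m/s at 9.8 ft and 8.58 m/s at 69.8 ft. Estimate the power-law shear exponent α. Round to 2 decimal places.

Power law: V₂/V₁ = (z₂/z₁)^α ⇒ α = ln(V₂/V₁) / ln(z₂/z₁)
α = ln(8.58/5.6) / ln(69.8/9.8) = ln(1.5321) / ln(7.1224)
  = 0.42667 / 1.96325 = 0.21733

α ≈ 0.22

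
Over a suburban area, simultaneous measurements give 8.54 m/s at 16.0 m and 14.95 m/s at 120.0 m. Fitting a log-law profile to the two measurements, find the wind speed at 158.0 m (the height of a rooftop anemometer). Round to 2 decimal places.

Log law: V ∝ ln(z/z₀). From the pair, with r = V₁/V₂ = 0.57124,
ln z₀ = (ln z₁ − r·ln z₂)/(1 − r) = (2.7726 − 0.57124×4.7875)/0.42876 = 0.0881 → z₀ = 1.092 m
V₃ = V₁ · ln(z₃/z₀)/ln(z₁/z₀) = 8.54 × 4.9744/2.6844 = 15.8252 m/s

15.83 m/s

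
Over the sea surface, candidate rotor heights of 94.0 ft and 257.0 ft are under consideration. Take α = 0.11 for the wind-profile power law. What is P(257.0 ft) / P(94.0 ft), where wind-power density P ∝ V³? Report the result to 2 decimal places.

Speed ratio: V_B/V_A = (z_B/z_A)^α = (257.0/94.0)^0.11 = (2.7340)^0.11 = 1.11699
Power-density ratio: P_B/P_A = (V_B/V_A)³ = (1.11699)³ = 1.39362

1.39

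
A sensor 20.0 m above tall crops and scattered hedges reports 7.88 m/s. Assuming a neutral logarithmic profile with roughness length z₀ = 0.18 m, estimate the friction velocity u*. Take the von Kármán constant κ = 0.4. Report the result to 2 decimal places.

Log law: V(z) = (u*/κ) · ln(z/z₀) ⇒ u* = κ · V / ln(z/z₀)
u* = 0.4 × 7.88 / ln(20.0/0.18) = 0.4 × 7.88 / 4.7105
   = 3.1520 / 4.7105 = 0.6691 m/s

u* ≈ 0.67 m/s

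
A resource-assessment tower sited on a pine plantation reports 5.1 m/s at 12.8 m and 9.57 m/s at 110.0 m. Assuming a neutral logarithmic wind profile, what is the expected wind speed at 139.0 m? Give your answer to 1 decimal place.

Log law: V ∝ ln(z/z₀). From the pair, with r = V₁/V₂ = 0.53292,
ln z₀ = (ln z₁ − r·ln z₂)/(1 − r) = (2.5494 − 0.53292×4.7005)/0.46708 = 0.0952 → z₀ = 1.100 m
V₃ = V₁ · ln(z₃/z₀)/ln(z₁/z₀) = 5.1 × 4.8392/2.4542 = 10.0563 m/s

10.1 m/s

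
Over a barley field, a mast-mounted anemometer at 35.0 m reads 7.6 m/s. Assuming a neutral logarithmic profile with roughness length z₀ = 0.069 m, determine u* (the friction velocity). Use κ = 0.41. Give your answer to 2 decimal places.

u* ≈ 0.50 m/s

Log law: V(z) = (u*/κ) · ln(z/z₀) ⇒ u* = κ · V / ln(z/z₀)
u* = 0.41 × 7.6 / ln(35.0/0.069) = 0.41 × 7.6 / 6.2290
   = 3.1160 / 6.2290 = 0.5002 m/s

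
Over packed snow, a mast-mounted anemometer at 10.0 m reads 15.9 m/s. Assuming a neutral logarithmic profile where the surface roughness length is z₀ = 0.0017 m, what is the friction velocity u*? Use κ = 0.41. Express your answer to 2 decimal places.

u* ≈ 0.75 m/s

Log law: V(z) = (u*/κ) · ln(z/z₀) ⇒ u* = κ · V / ln(z/z₀)
u* = 0.41 × 15.9 / ln(10.0/0.0017) = 0.41 × 15.9 / 8.6797
   = 6.5190 / 8.6797 = 0.7511 m/s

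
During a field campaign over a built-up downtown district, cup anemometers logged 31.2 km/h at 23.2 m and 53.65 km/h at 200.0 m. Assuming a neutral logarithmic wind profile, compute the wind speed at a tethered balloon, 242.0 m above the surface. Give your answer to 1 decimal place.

55.6 km/h

Log law: V ∝ ln(z/z₀). From the pair, with r = V₁/V₂ = 0.58155,
ln z₀ = (ln z₁ − r·ln z₂)/(1 − r) = (3.1442 − 0.58155×5.2983)/0.41845 = 0.1504 → z₀ = 1.162 m
V₃ = V₁ · ln(z₃/z₀)/ln(z₁/z₀) = 31.2 × 5.3385/2.9938 = 55.6366 km/h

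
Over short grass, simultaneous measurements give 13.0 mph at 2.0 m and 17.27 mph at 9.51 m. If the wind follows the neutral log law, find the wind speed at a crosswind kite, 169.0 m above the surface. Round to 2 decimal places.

Log law: V ∝ ln(z/z₀). From the pair, with r = V₁/V₂ = 0.75275,
ln z₀ = (ln z₁ − r·ln z₂)/(1 − r) = (0.6931 − 0.75275×2.2523)/0.24725 = -4.0538 → z₀ = 0.01736 m
V₃ = V₁ · ln(z₃/z₀)/ln(z₁/z₀) = 13.0 × 9.1837/4.7470 = 25.1504 mph

25.15 mph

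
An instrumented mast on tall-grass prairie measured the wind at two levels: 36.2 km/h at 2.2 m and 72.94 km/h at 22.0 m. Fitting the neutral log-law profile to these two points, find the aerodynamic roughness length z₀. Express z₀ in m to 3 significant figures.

z₀ ≈ 0.228 m

Log law: V(z) ∝ ln(z/z₀). With r = V₁/V₂ = 36.2/72.94 = 0.49630,
r · ln(z₂/z₀) = ln(z₁/z₀) ⇒ ln z₀ = (ln z₁ − r·ln z₂)/(1 − r)
ln z₀ = (0.78846 − 0.49630×3.09104) / 0.50370 = -1.4803
z₀ = exp(-1.4803) = 0.2276 m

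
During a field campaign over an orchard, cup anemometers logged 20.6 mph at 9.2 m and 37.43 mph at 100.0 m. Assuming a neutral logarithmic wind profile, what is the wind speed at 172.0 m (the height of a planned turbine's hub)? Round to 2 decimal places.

41.26 mph

Log law: V ∝ ln(z/z₀). From the pair, with r = V₁/V₂ = 0.55036,
ln z₀ = (ln z₁ − r·ln z₂)/(1 − r) = (2.2192 − 0.55036×4.6052)/0.44964 = -0.7012 → z₀ = 0.4960 m
V₃ = V₁ · ln(z₃/z₀)/ln(z₁/z₀) = 20.6 × 5.8487/2.9204 = 41.2554 mph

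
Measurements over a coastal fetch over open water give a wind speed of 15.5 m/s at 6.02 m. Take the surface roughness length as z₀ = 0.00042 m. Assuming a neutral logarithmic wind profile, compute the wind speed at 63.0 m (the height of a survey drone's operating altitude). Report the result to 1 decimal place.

19.3 m/s

Log law: V(z) ∝ ln(z/z₀), so V₂/V₁ = ln(z₂/z₀) / ln(z₁/z₀).
ln(63.0/0.00042) = 11.9184, ln(6.02/0.00042) = 9.5703
V₂ = 15.5 × 11.9184/9.5703 = 15.5 × 1.2453 = 19.3029 m/s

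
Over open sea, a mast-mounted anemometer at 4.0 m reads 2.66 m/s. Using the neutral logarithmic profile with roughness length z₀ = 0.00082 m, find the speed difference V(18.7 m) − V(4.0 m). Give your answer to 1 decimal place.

0.5 m/s

Log law: V₂ = V₁ · ln(z₂/z₀)/ln(z₁/z₀) = 2.66 × 10.0347/8.4925 = 3.1431 m/s
ΔV = 3.1431 − 2.66 = 0.4831 m/s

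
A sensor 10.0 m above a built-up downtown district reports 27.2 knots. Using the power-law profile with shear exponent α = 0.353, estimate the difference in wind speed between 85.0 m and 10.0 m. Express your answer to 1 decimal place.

30.7 knots

Power law: V₂ = V₁ · (z₂/z₁)^α = 27.2 × (8.5000)^0.353 = 57.8967 knots
ΔV = 57.8967 − 27.2 = 30.6967 knots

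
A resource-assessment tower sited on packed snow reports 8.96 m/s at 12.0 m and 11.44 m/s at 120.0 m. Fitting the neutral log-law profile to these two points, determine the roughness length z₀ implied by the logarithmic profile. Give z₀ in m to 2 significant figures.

Log law: V(z) ∝ ln(z/z₀). With r = V₁/V₂ = 8.96/11.44 = 0.78322,
r · ln(z₂/z₀) = ln(z₁/z₀) ⇒ ln z₀ = (ln z₁ − r·ln z₂)/(1 − r)
ln z₀ = (2.48491 − 0.78322×4.78749) / 0.21678 = -5.8341
z₀ = exp(-5.8341) = 0.002926 m

z₀ ≈ 0.0029 m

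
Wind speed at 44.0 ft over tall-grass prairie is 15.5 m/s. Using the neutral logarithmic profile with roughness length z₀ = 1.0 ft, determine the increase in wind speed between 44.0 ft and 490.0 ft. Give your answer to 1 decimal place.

9.9 m/s

Log law: V₂ = V₁ · ln(z₂/z₀)/ln(z₁/z₀) = 15.5 × 6.1944/3.7842 = 25.3722 m/s
ΔV = 25.3722 − 15.5 = 9.8722 m/s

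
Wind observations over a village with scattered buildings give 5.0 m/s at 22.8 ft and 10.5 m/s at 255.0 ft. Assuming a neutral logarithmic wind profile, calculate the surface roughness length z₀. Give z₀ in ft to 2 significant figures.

z₀ ≈ 2.5 ft

Log law: V(z) ∝ ln(z/z₀). With r = V₁/V₂ = 5.0/10.5 = 0.47619,
r · ln(z₂/z₀) = ln(z₁/z₀) ⇒ ln z₀ = (ln z₁ − r·ln z₂)/(1 − r)
ln z₀ = (3.12676 − 0.47619×5.54126) / 0.52381 = 0.9318
z₀ = exp(0.9318) = 2.539 ft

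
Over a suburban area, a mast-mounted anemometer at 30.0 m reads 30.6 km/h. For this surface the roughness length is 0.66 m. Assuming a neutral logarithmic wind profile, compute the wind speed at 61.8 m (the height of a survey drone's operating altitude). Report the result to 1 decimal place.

36.4 km/h

Log law: V(z) ∝ ln(z/z₀), so V₂/V₁ = ln(z₂/z₀) / ln(z₁/z₀).
ln(61.8/0.66) = 4.5394, ln(30.0/0.66) = 3.8167
V₂ = 30.6 × 4.5394/3.8167 = 30.6 × 1.1894 = 36.3942 km/h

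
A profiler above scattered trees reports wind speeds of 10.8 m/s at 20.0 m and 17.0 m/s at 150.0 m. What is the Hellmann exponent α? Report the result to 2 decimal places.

α ≈ 0.23

Power law: V₂/V₁ = (z₂/z₁)^α ⇒ α = ln(V₂/V₁) / ln(z₂/z₁)
α = ln(17.0/10.8) / ln(150.0/20.0) = ln(1.5741) / ln(7.5000)
  = 0.45367 / 2.01490 = 0.22516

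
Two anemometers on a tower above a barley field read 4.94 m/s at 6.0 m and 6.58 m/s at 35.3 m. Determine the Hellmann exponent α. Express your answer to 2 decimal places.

α ≈ 0.16

Power law: V₂/V₁ = (z₂/z₁)^α ⇒ α = ln(V₂/V₁) / ln(z₂/z₁)
α = ln(6.58/4.94) / ln(35.3/6.0) = ln(1.3320) / ln(5.8833)
  = 0.28667 / 1.77212 = 0.16177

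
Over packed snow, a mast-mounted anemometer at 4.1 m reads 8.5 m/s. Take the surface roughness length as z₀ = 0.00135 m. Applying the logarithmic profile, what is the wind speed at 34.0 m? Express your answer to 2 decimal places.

Log law: V(z) ∝ ln(z/z₀), so V₂/V₁ = ln(z₂/z₀) / ln(z₁/z₀).
ln(34.0/0.00135) = 10.1340, ln(4.1/0.00135) = 8.0186
V₂ = 8.5 × 10.1340/8.0186 = 8.5 × 1.2638 = 10.7424 m/s

10.74 m/s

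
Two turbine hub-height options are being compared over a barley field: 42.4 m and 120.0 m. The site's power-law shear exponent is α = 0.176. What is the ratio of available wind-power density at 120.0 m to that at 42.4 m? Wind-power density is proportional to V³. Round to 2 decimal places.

Speed ratio: V_B/V_A = (z_B/z_A)^α = (120.0/42.4)^0.176 = (2.8302)^0.176 = 1.20094
Power-density ratio: P_B/P_A = (V_B/V_A)³ = (1.20094)³ = 1.73204

1.73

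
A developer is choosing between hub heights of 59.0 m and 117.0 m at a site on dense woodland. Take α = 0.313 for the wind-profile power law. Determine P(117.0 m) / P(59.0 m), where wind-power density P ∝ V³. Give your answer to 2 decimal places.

1.90

Speed ratio: V_B/V_A = (z_B/z_A)^α = (117.0/59.0)^0.313 = (1.9831)^0.313 = 1.23898
Power-density ratio: P_B/P_A = (V_B/V_A)³ = (1.23898)³ = 1.90194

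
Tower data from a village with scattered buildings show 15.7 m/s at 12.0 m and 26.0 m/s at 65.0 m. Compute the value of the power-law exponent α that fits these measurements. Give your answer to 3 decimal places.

Power law: V₂/V₁ = (z₂/z₁)^α ⇒ α = ln(V₂/V₁) / ln(z₂/z₁)
α = ln(26.0/15.7) / ln(65.0/12.0) = ln(1.6561) / ln(5.4167)
  = 0.50444 / 1.68948 = 0.29857

α ≈ 0.299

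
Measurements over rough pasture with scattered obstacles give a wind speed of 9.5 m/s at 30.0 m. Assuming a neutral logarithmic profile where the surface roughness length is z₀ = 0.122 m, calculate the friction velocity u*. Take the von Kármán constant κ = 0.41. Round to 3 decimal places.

Log law: V(z) = (u*/κ) · ln(z/z₀) ⇒ u* = κ · V / ln(z/z₀)
u* = 0.41 × 9.5 / ln(30.0/0.122) = 0.41 × 9.5 / 5.5049
   = 3.8950 / 5.5049 = 0.7075 m/s

u* ≈ 0.708 m/s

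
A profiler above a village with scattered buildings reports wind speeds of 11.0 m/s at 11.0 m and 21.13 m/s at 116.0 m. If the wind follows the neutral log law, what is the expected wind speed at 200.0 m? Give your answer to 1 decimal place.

Log law: V ∝ ln(z/z₀). From the pair, with r = V₁/V₂ = 0.52059,
ln z₀ = (ln z₁ − r·ln z₂)/(1 − r) = (2.3979 − 0.52059×4.7536)/0.47941 = -0.1601 → z₀ = 0.8520 m
V₃ = V₁ · ln(z₃/z₀)/ln(z₁/z₀) = 11.0 × 5.4584/2.5580 = 23.4724 m/s

23.5 m/s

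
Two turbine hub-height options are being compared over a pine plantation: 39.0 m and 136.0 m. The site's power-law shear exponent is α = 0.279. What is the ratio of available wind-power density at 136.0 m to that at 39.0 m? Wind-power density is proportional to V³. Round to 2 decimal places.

Speed ratio: V_B/V_A = (z_B/z_A)^α = (136.0/39.0)^0.279 = (3.4872)^0.279 = 1.41694
Power-density ratio: P_B/P_A = (V_B/V_A)³ = (1.41694)³ = 2.84480

2.84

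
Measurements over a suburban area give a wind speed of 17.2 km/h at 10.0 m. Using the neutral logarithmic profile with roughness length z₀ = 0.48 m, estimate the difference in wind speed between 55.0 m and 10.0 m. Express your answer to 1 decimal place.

Log law: V₂ = V₁ · ln(z₂/z₀)/ln(z₁/z₀) = 17.2 × 4.7413/3.0366 = 26.8562 km/h
ΔV = 26.8562 − 17.2 = 9.6562 km/h

9.7 km/h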